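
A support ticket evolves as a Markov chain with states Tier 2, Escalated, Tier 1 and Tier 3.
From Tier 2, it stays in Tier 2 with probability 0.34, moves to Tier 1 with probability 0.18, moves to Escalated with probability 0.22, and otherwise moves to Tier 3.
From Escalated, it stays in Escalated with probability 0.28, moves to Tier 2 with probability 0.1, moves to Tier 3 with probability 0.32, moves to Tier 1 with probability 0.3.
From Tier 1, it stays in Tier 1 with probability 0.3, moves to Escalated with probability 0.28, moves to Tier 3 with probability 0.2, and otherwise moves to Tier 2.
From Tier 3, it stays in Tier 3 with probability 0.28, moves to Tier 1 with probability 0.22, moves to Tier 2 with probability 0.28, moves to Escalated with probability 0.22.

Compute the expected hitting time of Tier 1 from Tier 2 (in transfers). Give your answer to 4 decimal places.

Let t(s) be the expected number of transfers to first reach Tier 1 from state s, with t(Tier 1) = 0. Conditioning on the first transfer:
t(Tier 2) = 1 + 0.34·t(Tier 2) + 0.22·t(Escalated) + 0.26·t(Tier 3)
t(Escalated) = 1 + 0.1·t(Tier 2) + 0.28·t(Escalated) + 0.32·t(Tier 3)
t(Tier 3) = 1 + 0.28·t(Tier 2) + 0.22·t(Escalated) + 0.28·t(Tier 3)
Solving: t(Tier 2) = 4.5606, t(Escalated) = 3.9665, t(Tier 3) = 4.3744.
Expected transfers from Tier 2 to Tier 1: 4.5606.

4.5606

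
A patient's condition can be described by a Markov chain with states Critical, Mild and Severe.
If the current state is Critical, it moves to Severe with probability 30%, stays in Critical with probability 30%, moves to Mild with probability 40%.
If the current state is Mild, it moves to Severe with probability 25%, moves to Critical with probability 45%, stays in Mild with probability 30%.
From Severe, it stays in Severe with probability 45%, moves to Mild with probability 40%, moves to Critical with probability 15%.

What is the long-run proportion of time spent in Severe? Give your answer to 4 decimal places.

0.3316

Let the stationary distribution be π with π = πP and π_1 + π_2 + π_3 = 1.
π_1 = 0.3·π_1 + 0.45·π_2 + 0.15·π_3
π_2 = 0.4·π_1 + 0.3·π_2 + 0.4·π_3
Solving with the normalization constraint gives π = (0.3048, 0.3636, 0.3316).
So the stationary probability of Severe is 0.3316.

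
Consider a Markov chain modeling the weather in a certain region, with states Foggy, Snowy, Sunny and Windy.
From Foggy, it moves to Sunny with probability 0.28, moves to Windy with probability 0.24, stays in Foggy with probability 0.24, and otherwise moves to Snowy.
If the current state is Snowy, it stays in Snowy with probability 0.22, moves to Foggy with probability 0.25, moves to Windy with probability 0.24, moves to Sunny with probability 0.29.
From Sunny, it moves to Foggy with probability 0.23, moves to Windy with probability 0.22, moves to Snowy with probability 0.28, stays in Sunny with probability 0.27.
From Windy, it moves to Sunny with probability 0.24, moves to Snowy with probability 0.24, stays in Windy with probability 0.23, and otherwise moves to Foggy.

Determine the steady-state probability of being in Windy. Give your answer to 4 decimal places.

Let the stationary distribution be π with π = πP and π_1 + π_2 + π_3 + π_4 = 1.
π_1 = 0.24·π_1 + 0.25·π_2 + 0.23·π_3 + 0.29·π_4
π_2 = 0.24·π_1 + 0.22·π_2 + 0.28·π_3 + 0.24·π_4
π_3 = 0.28·π_1 + 0.29·π_2 + 0.27·π_3 + 0.24·π_4
Solving with the normalization constraint gives π = (0.2514, 0.2459, 0.2705, 0.2323).
So the stationary probability of Windy is 0.2323.

0.2323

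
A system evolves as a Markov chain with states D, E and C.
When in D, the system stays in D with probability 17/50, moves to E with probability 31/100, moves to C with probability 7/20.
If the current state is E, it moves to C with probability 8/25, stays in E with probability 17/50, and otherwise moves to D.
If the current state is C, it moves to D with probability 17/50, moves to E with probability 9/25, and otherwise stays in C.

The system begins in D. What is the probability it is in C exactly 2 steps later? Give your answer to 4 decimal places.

Sum over the intermediate state after 1 step:
P = P(D→D)·P(D→C) + P(D→E)·P(E→C) + P(D→C)·P(C→C)
  = 0.34×0.35 + 0.31×0.32 + 0.35×0.3
  = 0.1190 + 0.0992 + 0.1050 = 0.3232

0.3232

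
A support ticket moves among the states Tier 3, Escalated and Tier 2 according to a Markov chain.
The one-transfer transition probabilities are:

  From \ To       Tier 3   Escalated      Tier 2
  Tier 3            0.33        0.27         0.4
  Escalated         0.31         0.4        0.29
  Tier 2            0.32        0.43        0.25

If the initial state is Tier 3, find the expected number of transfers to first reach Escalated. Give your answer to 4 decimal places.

Let t(s) be the expected number of transfers to first reach Escalated from state s, with t(Escalated) = 0. Conditioning on the first transfer:
t(Tier 3) = 1 + 0.33·t(Tier 3) + 0.4·t(Tier 2)
t(Tier 2) = 1 + 0.32·t(Tier 3) + 0.25·t(Tier 2)
Solving: t(Tier 3) = 3.0708, t(Tier 2) = 2.6435.
Expected transfers from Tier 3 to Escalated: 3.0708.

3.0708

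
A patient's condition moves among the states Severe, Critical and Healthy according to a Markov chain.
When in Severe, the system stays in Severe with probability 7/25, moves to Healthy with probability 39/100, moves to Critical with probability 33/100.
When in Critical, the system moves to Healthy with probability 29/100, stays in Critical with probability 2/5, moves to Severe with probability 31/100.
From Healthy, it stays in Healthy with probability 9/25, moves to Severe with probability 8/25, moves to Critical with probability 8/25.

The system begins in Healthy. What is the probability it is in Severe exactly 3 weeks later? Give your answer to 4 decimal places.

Propagate the distribution vector 3 weeks from Healthy.
After 0 weeks: (0.0000, 0.0000, 1.0000)
After 1 week: (0.3200, 0.3200, 0.3600)
After 2 weeks: (0.3040, 0.3488, 0.3472)
After 3 weeks: (0.3044, 0.3509, 0.3447)
P(in Severe after 3 weeks) = 0.3044

0.3044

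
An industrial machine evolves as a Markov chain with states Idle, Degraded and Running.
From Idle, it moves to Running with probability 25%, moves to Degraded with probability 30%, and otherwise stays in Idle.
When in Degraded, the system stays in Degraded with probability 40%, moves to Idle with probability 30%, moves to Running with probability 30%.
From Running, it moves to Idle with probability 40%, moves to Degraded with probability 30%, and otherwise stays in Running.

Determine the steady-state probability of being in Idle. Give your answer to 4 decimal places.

Let the stationary distribution be π with π = πP and π_1 + π_2 + π_3 = 1.
π_1 = 0.45·π_1 + 0.3·π_2 + 0.4·π_3
π_2 = 0.3·π_1 + 0.4·π_2 + 0.3·π_3
Solving with the normalization constraint gives π = (0.3860, 0.3333, 0.2807).
So the stationary probability of Idle is 0.3860.

0.3860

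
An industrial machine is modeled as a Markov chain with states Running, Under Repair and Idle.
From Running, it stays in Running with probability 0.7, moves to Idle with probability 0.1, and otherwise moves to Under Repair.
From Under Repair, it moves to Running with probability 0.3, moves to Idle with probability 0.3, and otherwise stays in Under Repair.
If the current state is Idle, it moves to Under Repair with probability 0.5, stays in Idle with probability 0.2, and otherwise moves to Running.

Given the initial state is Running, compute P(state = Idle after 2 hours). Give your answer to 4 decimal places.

0.1500

Sum over the intermediate state after 1 hour:
P = P(Running→Running)·P(Running→Idle) + P(Running→Under Repair)·P(Under Repair→Idle) + P(Running→Idle)·P(Idle→Idle)
  = 0.7×0.1 + 0.2×0.3 + 0.1×0.2
  = 0.0700 + 0.0600 + 0.0200 = 0.1500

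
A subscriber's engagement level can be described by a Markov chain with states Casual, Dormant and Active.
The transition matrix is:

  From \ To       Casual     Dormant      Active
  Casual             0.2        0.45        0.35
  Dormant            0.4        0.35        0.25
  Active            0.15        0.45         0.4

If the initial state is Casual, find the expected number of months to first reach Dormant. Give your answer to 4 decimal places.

Let t(s) be the expected number of months to first reach Dormant from state s, with t(Dormant) = 0. Conditioning on the first month:
t(Casual) = 1 + 0.2·t(Casual) + 0.35·t(Active)
t(Active) = 1 + 0.15·t(Casual) + 0.4·t(Active)
Solving: t(Casual) = 2.2222, t(Active) = 2.2222.
Expected months from Casual to Dormant: 2.2222.

2.2222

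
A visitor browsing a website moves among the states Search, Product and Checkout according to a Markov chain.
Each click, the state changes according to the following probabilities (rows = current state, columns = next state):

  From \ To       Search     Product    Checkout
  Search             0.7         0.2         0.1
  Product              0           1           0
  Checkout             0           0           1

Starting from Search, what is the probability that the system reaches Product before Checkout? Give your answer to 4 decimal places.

0.6667

Let h(s) be the probability of absorption at Product starting from transient state s. Then h(Product) = 1 and h(Checkout) = 0. By first-step analysis:
h(Search) = 0.7·h(Search) + 0.2·1 + 0.1·0
Solving: h(Search) = 0.6667.
Starting from Search, the probability is 0.6667.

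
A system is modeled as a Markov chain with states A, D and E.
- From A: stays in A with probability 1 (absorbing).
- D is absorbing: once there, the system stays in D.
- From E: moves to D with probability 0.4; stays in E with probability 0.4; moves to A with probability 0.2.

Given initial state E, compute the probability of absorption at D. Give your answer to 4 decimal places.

Let h(s) be the probability of absorption at D starting from transient state s. Then h(D) = 1 and h(A) = 0. By first-step analysis:
h(E) = 0.2·0 + 0.4·1 + 0.4·h(E)
Solving: h(E) = 0.6667.
Starting from E, the probability is 0.6667.

0.6667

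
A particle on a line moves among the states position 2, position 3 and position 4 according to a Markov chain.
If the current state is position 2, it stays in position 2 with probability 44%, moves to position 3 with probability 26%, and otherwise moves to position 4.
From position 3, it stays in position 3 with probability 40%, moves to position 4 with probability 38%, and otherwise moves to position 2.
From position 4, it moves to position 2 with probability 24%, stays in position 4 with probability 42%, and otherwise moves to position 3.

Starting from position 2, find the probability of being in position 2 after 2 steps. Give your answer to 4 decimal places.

Sum over the intermediate state after 1 step:
P = P(position 2→position 2)·P(position 2→position 2) + P(position 2→position 3)·P(position 3→position 2) + P(position 2→position 4)·P(position 4→position 2)
  = 0.44×0.44 + 0.26×0.22 + 0.3×0.24
  = 0.1936 + 0.0572 + 0.0720 = 0.3228

0.3228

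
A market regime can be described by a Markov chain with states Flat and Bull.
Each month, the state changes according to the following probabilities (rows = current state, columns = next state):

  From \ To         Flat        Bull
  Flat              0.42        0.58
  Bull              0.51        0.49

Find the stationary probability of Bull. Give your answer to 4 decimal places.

0.5321

Let the stationary distribution be π with π = πP and π_1 + π_2 = 1.
π_1 = 0.42·π_1 + 0.51·π_2
Solving with the normalization constraint gives π = (0.4679, 0.5321).
So the stationary probability of Bull is 0.5321.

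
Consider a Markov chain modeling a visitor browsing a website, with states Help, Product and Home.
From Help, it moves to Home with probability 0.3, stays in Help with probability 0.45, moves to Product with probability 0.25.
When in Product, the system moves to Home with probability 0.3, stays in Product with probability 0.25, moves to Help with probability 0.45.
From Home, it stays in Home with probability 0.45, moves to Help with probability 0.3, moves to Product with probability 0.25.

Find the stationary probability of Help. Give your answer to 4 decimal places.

Let the stationary distribution be π with π = πP and π_1 + π_2 + π_3 = 1.
π_1 = 0.45·π_1 + 0.45·π_2 + 0.3·π_3
π_2 = 0.25·π_1 + 0.25·π_2 + 0.25·π_3
Solving with the normalization constraint gives π = (0.3971, 0.2500, 0.3529).
So the stationary probability of Help is 0.3971.

0.3971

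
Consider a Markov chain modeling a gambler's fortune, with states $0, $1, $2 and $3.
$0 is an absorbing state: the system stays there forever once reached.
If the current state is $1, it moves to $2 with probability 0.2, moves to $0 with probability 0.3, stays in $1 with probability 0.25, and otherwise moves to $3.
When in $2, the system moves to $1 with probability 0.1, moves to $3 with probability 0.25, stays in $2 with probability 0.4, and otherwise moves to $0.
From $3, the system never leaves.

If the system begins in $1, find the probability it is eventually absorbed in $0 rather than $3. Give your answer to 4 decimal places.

0.5349

Let h(s) be the probability of absorption at $0 starting from transient state s. Then h($0) = 1 and h($3) = 0. By first-step analysis:
h($1) = 0.3·1 + 0.25·h($1) + 0.2·h($2) + 0.25·0
h($2) = 0.25·1 + 0.1·h($1) + 0.4·h($2) + 0.25·0
Solving: h($1) = 0.5349, h($2) = 0.5058.
Starting from $1, the probability is 0.5349.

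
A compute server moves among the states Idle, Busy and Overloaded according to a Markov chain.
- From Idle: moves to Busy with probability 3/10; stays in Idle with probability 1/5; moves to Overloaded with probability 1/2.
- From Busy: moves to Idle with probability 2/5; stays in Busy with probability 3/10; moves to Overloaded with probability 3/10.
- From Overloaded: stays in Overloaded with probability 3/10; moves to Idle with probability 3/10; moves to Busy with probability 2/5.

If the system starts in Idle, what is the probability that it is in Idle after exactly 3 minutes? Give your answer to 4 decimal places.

0.3040

Propagate the distribution vector 3 minutes from Idle.
After 0 minutes: (1.0000, 0.0000, 0.0000)
After 1 minute: (0.2000, 0.3000, 0.5000)
After 2 minutes: (0.3100, 0.3500, 0.3400)
After 3 minutes: (0.3040, 0.3340, 0.3620)
P(in Idle after 3 minutes) = 0.3040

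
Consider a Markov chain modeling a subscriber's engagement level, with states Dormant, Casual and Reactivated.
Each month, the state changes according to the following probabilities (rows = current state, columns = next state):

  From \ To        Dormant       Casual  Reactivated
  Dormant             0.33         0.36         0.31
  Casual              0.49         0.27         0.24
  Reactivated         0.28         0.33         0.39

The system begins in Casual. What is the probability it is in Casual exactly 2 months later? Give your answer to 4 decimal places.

Sum over the intermediate state after 1 month:
P = P(Casual→Dormant)·P(Dormant→Casual) + P(Casual→Casual)·P(Casual→Casual) + P(Casual→Reactivated)·P(Reactivated→Casual)
  = 0.49×0.36 + 0.27×0.27 + 0.24×0.33
  = 0.1764 + 0.0729 + 0.0792 = 0.3285

0.3285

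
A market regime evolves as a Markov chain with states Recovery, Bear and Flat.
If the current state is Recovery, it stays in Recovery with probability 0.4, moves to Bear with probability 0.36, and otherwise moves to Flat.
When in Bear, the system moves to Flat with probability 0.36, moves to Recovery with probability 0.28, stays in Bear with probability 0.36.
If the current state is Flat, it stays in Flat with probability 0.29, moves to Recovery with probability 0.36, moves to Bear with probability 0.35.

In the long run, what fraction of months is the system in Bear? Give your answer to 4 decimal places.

Let the stationary distribution be π with π = πP and π_1 + π_2 + π_3 = 1.
π_1 = 0.4·π_1 + 0.28·π_2 + 0.36·π_3
π_2 = 0.36·π_1 + 0.36·π_2 + 0.35·π_3
Solving with the normalization constraint gives π = (0.3452, 0.3570, 0.2977).
So the stationary probability of Bear is 0.3570.

0.3570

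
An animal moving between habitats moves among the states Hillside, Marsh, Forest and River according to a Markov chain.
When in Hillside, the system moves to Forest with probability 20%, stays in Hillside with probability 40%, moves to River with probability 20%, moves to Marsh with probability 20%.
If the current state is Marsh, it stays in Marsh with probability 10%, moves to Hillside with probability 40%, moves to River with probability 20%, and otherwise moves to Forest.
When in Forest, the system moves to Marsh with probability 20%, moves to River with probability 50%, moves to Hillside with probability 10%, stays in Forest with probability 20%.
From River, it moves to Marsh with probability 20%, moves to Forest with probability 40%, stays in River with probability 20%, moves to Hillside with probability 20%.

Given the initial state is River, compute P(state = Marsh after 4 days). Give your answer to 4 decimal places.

0.1818

Propagate the distribution vector 4 days from River.
After 0 days: (0.0000, 0.0000, 0.0000, 1.0000)
After 1 day: (0.2000, 0.2000, 0.4000, 0.2000)
After 2 days: (0.2400, 0.1800, 0.2600, 0.3200)
After 3 days: (0.2580, 0.1820, 0.2820, 0.2780)
After 4 days: (0.2598, 0.1818, 0.2738, 0.2846)
P(in Marsh after 4 days) = 0.1818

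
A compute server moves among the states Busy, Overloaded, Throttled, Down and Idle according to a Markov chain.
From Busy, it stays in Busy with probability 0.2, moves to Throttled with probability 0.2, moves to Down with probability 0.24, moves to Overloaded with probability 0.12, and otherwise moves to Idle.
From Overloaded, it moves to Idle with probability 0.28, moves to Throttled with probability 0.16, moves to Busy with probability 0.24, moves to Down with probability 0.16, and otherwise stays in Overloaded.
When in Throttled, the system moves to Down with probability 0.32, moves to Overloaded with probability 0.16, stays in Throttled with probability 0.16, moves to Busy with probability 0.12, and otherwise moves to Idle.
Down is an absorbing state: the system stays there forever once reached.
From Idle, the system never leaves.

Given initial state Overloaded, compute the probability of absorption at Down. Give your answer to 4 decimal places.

0.4350

Let h(s) be the probability of absorption at Down starting from transient state s. Then h(Down) = 1 and h(Idle) = 0. By first-step analysis:
h(Busy) = 0.2·h(Busy) + 0.12·h(Overloaded) + 0.2·h(Throttled) + 0.24·1 + 0.24·0
h(Overloaded) = 0.24·h(Busy) + 0.16·h(Overloaded) + 0.16·h(Throttled) + 0.16·1 + 0.28·0
h(Throttled) = 0.12·h(Busy) + 0.16·h(Overloaded) + 0.16·h(Throttled) + 0.32·1 + 0.24·0
Solving: h(Busy) = 0.4990, h(Overloaded) = 0.4350, h(Throttled) = 0.5351.
Starting from Overloaded, the probability is 0.4350.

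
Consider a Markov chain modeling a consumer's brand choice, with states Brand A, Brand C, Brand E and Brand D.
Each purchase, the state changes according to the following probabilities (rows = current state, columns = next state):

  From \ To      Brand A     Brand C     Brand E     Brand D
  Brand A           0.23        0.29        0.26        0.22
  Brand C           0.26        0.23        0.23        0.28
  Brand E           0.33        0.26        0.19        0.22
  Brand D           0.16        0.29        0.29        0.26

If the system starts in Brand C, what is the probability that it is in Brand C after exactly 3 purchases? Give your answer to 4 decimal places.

0.2665

Propagate the distribution vector 3 purchases from Brand C.
After 0 purchases: (0.0000, 1.0000, 0.0000, 0.0000)
After 1 purchase: (0.2600, 0.2300, 0.2300, 0.2800)
After 2 purchases: (0.2403, 0.2693, 0.2454, 0.2450)
After 3 purchases: (0.2455, 0.2665, 0.2421, 0.2460)
P(in Brand C after 3 purchases) = 0.2665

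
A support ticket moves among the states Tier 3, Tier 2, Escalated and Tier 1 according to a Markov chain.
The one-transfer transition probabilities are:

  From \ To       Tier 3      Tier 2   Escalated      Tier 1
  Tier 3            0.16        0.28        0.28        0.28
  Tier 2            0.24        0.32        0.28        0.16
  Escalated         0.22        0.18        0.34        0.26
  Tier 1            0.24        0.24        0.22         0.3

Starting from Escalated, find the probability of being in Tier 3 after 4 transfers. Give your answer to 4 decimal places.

Propagate the distribution vector 4 transfers from Escalated.
After 0 transfers: (0.0000, 0.0000, 1.0000, 0.0000)
After 1 transfer: (0.2200, 0.1800, 0.3400, 0.2600)
After 2 transfers: (0.2156, 0.2428, 0.2848, 0.2568)
After 3 transfers: (0.2171, 0.2510, 0.2817, 0.2503)
After 4 transfers: (0.2170, 0.2519, 0.2819, 0.2493)
P(in Tier 3 after 4 transfers) = 0.2170

0.2170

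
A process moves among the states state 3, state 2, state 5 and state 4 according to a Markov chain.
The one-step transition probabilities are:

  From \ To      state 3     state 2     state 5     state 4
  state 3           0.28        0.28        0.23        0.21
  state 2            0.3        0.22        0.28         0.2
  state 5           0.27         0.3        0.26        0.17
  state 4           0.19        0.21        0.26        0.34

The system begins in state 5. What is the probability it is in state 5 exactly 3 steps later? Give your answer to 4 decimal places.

Propagate the distribution vector 3 steps from state 5.
After 0 steps: (0.0000, 0.0000, 1.0000, 0.0000)
After 1 step: (0.2700, 0.3000, 0.2600, 0.1700)
After 2 steps: (0.2681, 0.2553, 0.2579, 0.2187)
After 3 steps: (0.2628, 0.2545, 0.2571, 0.2256)
P(in state 5 after 3 steps) = 0.2571

0.2571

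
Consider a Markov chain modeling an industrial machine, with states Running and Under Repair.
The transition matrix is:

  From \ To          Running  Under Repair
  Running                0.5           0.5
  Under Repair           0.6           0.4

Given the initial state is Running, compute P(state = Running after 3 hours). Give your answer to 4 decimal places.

Propagate the distribution vector 3 hours from Running.
After 0 hours: (1.0000, 0.0000)
After 1 hour: (0.5000, 0.5000)
After 2 hours: (0.5500, 0.4500)
After 3 hours: (0.5450, 0.4550)
P(in Running after 3 hours) = 0.5450

0.5450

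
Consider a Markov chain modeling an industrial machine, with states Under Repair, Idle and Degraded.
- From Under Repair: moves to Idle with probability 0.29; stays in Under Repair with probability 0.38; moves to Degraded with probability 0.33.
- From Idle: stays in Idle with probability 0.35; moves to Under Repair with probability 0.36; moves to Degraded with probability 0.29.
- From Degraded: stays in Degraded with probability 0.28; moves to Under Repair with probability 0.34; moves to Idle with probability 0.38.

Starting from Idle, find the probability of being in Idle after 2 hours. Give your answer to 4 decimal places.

Sum over the intermediate state after 1 hour:
P = P(Idle→Under Repair)·P(Under Repair→Idle) + P(Idle→Idle)·P(Idle→Idle) + P(Idle→Degraded)·P(Degraded→Idle)
  = 0.36×0.29 + 0.35×0.35 + 0.29×0.38
  = 0.1044 + 0.1225 + 0.1102 = 0.3371

0.3371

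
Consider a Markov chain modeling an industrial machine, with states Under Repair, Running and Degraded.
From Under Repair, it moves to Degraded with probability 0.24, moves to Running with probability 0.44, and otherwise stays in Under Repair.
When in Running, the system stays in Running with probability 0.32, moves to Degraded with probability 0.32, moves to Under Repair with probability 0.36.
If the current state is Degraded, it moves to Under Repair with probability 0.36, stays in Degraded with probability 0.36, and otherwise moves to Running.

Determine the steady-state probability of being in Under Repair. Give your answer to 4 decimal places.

0.3462

Let the stationary distribution be π with π = πP and π_1 + π_2 + π_3 = 1.
π_1 = 0.32·π_1 + 0.36·π_2 + 0.36·π_3
π_2 = 0.44·π_1 + 0.32·π_2 + 0.28·π_3
Solving with the normalization constraint gives π = (0.3462, 0.3494, 0.3045).
So the stationary probability of Under Repair is 0.3462.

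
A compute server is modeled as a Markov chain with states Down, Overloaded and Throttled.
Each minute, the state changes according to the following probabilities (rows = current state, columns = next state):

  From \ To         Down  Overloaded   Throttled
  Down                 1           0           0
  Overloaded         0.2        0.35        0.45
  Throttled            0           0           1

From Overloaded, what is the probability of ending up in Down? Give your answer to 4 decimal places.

0.3077

Let h(s) be the probability of absorption at Down starting from transient state s. Then h(Down) = 1 and h(Throttled) = 0. By first-step analysis:
h(Overloaded) = 0.2·1 + 0.35·h(Overloaded) + 0.45·0
Solving: h(Overloaded) = 0.3077.
Starting from Overloaded, the probability is 0.3077.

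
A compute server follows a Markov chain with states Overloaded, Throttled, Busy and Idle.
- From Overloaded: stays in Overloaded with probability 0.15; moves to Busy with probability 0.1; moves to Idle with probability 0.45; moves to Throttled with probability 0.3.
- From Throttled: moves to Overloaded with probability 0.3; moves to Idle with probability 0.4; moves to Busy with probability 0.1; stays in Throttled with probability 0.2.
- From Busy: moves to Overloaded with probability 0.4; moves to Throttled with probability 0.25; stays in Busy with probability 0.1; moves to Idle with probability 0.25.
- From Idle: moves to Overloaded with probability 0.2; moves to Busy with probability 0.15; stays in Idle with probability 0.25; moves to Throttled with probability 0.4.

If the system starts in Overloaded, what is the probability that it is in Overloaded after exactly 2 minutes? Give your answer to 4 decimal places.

0.2425

Propagate the distribution vector 2 minutes from Overloaded.
After 0 minutes: (1.0000, 0.0000, 0.0000, 0.0000)
After 1 minute: (0.1500, 0.3000, 0.1000, 0.4500)
After 2 minutes: (0.2425, 0.3100, 0.1225, 0.3250)
P(in Overloaded after 2 minutes) = 0.2425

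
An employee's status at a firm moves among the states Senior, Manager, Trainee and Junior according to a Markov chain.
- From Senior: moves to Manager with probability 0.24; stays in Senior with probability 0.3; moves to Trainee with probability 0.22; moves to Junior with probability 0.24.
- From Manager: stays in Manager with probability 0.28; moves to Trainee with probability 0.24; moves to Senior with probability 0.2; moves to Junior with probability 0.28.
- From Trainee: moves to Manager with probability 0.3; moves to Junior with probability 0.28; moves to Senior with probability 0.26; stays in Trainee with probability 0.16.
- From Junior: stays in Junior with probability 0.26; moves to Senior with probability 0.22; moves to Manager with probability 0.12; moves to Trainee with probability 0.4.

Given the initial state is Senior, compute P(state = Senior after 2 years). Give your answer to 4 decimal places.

Propagate the distribution vector 2 years from Senior.
After 0 years: (1.0000, 0.0000, 0.0000, 0.0000)
After 1 year: (0.3000, 0.2400, 0.2200, 0.2400)
After 2 years: (0.2480, 0.2340, 0.2548, 0.2632)
P(in Senior after 2 years) = 0.2480

0.2480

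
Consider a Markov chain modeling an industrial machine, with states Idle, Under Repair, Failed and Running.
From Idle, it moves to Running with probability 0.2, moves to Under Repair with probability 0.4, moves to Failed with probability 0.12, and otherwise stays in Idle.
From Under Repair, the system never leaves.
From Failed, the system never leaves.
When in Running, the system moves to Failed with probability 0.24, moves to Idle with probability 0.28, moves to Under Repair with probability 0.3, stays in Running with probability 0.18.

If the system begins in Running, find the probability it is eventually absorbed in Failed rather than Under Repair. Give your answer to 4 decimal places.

0.3862

Let h(s) be the probability of absorption at Failed starting from transient state s. Then h(Failed) = 1 and h(Under Repair) = 0. By first-step analysis:
h(Idle) = 0.28·h(Idle) + 0.4·0 + 0.12·1 + 0.2·h(Running)
h(Running) = 0.28·h(Idle) + 0.3·0 + 0.24·1 + 0.18·h(Running)
Solving: h(Idle) = 0.2740, h(Running) = 0.3862.
Starting from Running, the probability is 0.3862.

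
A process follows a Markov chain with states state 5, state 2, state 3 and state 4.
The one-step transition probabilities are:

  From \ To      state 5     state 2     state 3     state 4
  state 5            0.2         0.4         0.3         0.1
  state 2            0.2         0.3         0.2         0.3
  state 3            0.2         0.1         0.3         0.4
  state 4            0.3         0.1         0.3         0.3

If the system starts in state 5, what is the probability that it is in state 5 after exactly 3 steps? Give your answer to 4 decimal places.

0.2290

Propagate the distribution vector 3 steps from state 5.
After 0 steps: (1.0000, 0.0000, 0.0000, 0.0000)
After 1 step: (0.2000, 0.4000, 0.3000, 0.1000)
After 2 steps: (0.2100, 0.2400, 0.2600, 0.2900)
After 3 steps: (0.2290, 0.2110, 0.2760, 0.2840)
P(in state 5 after 3 steps) = 0.2290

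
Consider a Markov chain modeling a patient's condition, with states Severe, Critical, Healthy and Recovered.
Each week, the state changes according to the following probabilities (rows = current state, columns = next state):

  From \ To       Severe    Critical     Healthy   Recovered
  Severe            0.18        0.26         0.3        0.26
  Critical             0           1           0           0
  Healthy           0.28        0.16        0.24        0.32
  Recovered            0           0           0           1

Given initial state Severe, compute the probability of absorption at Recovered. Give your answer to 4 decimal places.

Let h(s) be the probability of absorption at Recovered starting from transient state s. Then h(Recovered) = 1 and h(Critical) = 0. By first-step analysis:
h(Severe) = 0.18·h(Severe) + 0.26·0 + 0.3·h(Healthy) + 0.26·1
h(Healthy) = 0.28·h(Severe) + 0.16·0 + 0.24·h(Healthy) + 0.32·1
Solving: h(Severe) = 0.5445, h(Healthy) = 0.6217.
Starting from Severe, the probability is 0.5445.

0.5445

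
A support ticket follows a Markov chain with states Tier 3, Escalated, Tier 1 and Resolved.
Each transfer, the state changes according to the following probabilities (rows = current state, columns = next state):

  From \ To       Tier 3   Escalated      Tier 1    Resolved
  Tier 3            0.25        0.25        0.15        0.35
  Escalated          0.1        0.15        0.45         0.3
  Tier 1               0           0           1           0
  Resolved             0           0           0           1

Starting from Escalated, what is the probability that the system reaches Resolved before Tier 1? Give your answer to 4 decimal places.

0.4245

Let h(s) be the probability of absorption at Resolved starting from transient state s. Then h(Resolved) = 1 and h(Tier 1) = 0. By first-step analysis:
h(Tier 3) = 0.25·h(Tier 3) + 0.25·h(Escalated) + 0.15·0 + 0.35·1
h(Escalated) = 0.1·h(Tier 3) + 0.15·h(Escalated) + 0.45·0 + 0.3·1
Solving: h(Tier 3) = 0.6082, h(Escalated) = 0.4245.
Starting from Escalated, the probability is 0.4245.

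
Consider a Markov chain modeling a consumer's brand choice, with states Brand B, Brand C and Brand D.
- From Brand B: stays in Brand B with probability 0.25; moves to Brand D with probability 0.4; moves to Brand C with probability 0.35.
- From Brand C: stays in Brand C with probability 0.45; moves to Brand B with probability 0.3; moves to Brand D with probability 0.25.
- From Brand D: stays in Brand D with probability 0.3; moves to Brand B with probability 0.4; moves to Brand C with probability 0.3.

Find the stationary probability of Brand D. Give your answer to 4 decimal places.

0.3130

Let the stationary distribution be π with π = πP and π_1 + π_2 + π_3 = 1.
π_1 = 0.25·π_1 + 0.3·π_2 + 0.4·π_3
π_2 = 0.35·π_1 + 0.45·π_2 + 0.3·π_3
Solving with the normalization constraint gives π = (0.3155, 0.3715, 0.3130).
So the stationary probability of Brand D is 0.3130.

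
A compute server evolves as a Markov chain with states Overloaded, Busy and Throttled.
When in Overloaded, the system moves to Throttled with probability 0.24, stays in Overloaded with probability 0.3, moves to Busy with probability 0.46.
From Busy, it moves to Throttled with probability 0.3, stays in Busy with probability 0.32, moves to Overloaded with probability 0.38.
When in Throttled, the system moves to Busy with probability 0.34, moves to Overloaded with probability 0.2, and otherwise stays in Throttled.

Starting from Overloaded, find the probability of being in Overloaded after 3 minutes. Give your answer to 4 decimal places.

0.2973

Propagate the distribution vector 3 minutes from Overloaded.
After 0 minutes: (1.0000, 0.0000, 0.0000)
After 1 minute: (0.3000, 0.4600, 0.2400)
After 2 minutes: (0.3128, 0.3668, 0.3204)
After 3 minutes: (0.2973, 0.3702, 0.3325)
P(in Overloaded after 3 minutes) = 0.2973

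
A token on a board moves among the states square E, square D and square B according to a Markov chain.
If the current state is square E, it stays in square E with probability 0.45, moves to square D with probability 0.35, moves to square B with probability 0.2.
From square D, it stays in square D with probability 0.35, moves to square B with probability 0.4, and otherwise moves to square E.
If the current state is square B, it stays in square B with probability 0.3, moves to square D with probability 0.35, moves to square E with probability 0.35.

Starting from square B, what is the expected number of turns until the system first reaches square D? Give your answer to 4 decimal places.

Let t(s) be the expected number of turns to first reach square D from state s, with t(square D) = 0. Conditioning on the first turn:
t(square E) = 1 + 0.45·t(square E) + 0.2·t(square B)
t(square B) = 1 + 0.35·t(square E) + 0.3·t(square B)
Solving: t(square E) = 2.8571, t(square B) = 2.8571.
Expected turns from square B to square D: 2.8571.

2.8571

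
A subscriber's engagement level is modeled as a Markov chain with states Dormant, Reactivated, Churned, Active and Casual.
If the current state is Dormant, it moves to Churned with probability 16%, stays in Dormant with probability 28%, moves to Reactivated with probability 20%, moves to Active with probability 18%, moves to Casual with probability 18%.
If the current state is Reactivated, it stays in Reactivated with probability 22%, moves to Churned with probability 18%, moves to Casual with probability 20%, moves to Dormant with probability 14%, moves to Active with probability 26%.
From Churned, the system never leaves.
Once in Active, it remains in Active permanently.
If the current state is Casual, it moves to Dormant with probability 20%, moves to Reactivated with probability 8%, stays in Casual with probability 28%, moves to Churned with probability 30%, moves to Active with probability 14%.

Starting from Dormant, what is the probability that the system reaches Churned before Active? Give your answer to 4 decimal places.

Let h(s) be the probability of absorption at Churned starting from transient state s. Then h(Churned) = 1 and h(Active) = 0. By first-step analysis:
h(Dormant) = 0.28·h(Dormant) + 0.2·h(Reactivated) + 0.16·1 + 0.18·0 + 0.18·h(Casual)
h(Reactivated) = 0.14·h(Dormant) + 0.22·h(Reactivated) + 0.18·1 + 0.26·0 + 0.2·h(Casual)
h(Casual) = 0.2·h(Dormant) + 0.08·h(Reactivated) + 0.3·1 + 0.14·0 + 0.28·h(Casual)
Solving: h(Dormant) = 0.5079, h(Reactivated) = 0.4786, h(Casual) = 0.6109.
Starting from Dormant, the probability is 0.5079.

0.5079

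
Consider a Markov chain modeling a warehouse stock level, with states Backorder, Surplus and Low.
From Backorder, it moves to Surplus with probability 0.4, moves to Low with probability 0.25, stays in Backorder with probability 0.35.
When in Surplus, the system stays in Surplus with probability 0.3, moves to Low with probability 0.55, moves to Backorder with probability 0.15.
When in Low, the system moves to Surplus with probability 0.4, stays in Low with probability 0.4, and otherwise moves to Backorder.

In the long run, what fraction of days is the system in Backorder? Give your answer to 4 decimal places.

Let the stationary distribution be π with π = πP and π_1 + π_2 + π_3 = 1.
π_1 = 0.35·π_1 + 0.15·π_2 + 0.2·π_3
π_2 = 0.4·π_1 + 0.3·π_2 + 0.4·π_3
Solving with the normalization constraint gives π = (0.2139, 0.3636, 0.4225).
So the stationary probability of Backorder is 0.2139.

0.2139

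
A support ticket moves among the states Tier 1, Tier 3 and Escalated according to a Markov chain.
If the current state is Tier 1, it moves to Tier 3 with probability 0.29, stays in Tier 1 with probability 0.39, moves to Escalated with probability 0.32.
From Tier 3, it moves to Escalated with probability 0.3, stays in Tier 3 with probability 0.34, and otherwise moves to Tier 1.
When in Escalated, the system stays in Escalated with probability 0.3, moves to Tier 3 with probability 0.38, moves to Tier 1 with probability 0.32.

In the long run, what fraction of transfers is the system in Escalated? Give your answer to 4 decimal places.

Let the stationary distribution be π with π = πP and π_1 + π_2 + π_3 = 1.
π_1 = 0.39·π_1 + 0.36·π_2 + 0.32·π_3
π_2 = 0.29·π_1 + 0.34·π_2 + 0.38·π_3
Solving with the normalization constraint gives π = (0.3585, 0.3344, 0.3072).
So the stationary probability of Escalated is 0.3072.

0.3072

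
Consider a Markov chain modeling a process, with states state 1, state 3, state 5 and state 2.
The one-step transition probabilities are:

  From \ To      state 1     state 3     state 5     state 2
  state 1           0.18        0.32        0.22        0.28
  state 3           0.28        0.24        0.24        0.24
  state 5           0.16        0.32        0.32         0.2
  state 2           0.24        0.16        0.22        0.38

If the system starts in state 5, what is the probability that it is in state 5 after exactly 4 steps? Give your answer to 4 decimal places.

0.2503

Propagate the distribution vector 4 steps from state 5.
After 0 steps: (0.0000, 0.0000, 1.0000, 0.0000)
After 1 step: (0.1600, 0.3200, 0.3200, 0.2000)
After 2 steps: (0.2176, 0.2624, 0.2584, 0.2616)
After 3 steps: (0.2168, 0.2572, 0.2511, 0.2750)
After 4 steps: (0.2172, 0.2554, 0.2503, 0.2771)
P(in state 5 after 4 steps) = 0.2503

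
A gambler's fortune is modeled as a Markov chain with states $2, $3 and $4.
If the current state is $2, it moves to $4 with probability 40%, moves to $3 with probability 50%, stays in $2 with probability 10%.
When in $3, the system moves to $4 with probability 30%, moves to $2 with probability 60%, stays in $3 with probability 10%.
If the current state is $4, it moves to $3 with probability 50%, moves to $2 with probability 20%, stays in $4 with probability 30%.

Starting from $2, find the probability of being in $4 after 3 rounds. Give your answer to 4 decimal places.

Propagate the distribution vector 3 rounds from $2.
After 0 rounds: (1.0000, 0.0000, 0.0000)
After 1 round: (0.1000, 0.5000, 0.4000)
After 2 rounds: (0.3900, 0.3000, 0.3100)
After 3 rounds: (0.2810, 0.3800, 0.3390)
P(in $4 after 3 rounds) = 0.3390

0.3390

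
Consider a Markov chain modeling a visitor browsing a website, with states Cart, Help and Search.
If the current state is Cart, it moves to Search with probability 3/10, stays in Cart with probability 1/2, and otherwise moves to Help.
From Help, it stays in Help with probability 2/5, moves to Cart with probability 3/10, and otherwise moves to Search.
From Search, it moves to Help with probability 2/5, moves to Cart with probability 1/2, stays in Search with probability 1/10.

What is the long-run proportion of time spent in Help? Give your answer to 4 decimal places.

0.3125

Let the stationary distribution be π with π = πP and π_1 + π_2 + π_3 = 1.
π_1 = 0.5·π_1 + 0.3·π_2 + 0.5·π_3
π_2 = 0.2·π_1 + 0.4·π_2 + 0.4·π_3
Solving with the normalization constraint gives π = (0.4375, 0.3125, 0.2500).
So the stationary probability of Help is 0.3125.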